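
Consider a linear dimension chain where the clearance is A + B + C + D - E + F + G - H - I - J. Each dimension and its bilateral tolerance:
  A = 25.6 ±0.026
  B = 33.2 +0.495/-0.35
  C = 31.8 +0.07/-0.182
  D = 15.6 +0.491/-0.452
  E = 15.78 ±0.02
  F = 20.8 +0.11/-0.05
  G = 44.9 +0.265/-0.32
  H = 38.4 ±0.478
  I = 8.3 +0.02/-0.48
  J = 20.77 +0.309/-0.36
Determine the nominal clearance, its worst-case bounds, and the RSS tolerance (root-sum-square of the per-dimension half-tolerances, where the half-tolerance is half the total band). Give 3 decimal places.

Stack each dimension's contribution:
  +A: nom +25.600 → Σnom=25.600; wc +0.026/-0.026 → slack +0.026/-0.026; half-tol=0.026, Σhalf²=0.000676
  +B: nom +33.200 → Σnom=58.800; wc +0.495/-0.350 → slack +0.521/-0.376; half-tol=0.422, Σhalf²=0.179182
  +C: nom +31.800 → Σnom=90.600; wc +0.070/-0.182 → slack +0.591/-0.558; half-tol=0.126, Σhalf²=0.195058
  +D: nom +15.600 → Σnom=106.200; wc +0.491/-0.452 → slack +1.082/-1.010; half-tol=0.472, Σhalf²=0.417370
  -E: nom -15.780 → Σnom=90.420; wc +0.020/-0.020 → slack +1.102/-1.030; half-tol=0.020, Σhalf²=0.417770
  +F: nom +20.800 → Σnom=111.220; wc +0.110/-0.050 → slack +1.212/-1.080; half-tol=0.080, Σhalf²=0.424171
  +G: nom +44.900 → Σnom=156.120; wc +0.265/-0.320 → slack +1.477/-1.400; half-tol=0.292, Σhalf²=0.509727
  -H: nom -38.400 → Σnom=117.720; wc +0.478/-0.478 → slack +1.955/-1.878; half-tol=0.478, Σhalf²=0.738211
  -I: nom -8.300 → Σnom=109.420; wc +0.480/-0.020 → slack +2.435/-1.898; half-tol=0.250, Σhalf²=0.800711
  -J: nom -20.770 → Σnom=88.650; wc +0.360/-0.309 → slack +2.795/-2.207; half-tol=0.335, Σhalf²=0.912601
Nominal = 88.650. Worst-case = [88.650 - 2.207, 88.650 + 2.795] = [86.443, 91.445]. RSS = √0.912601 = 0.955.

nominal=88.650 wc=[86.443,91.445] rss=0.955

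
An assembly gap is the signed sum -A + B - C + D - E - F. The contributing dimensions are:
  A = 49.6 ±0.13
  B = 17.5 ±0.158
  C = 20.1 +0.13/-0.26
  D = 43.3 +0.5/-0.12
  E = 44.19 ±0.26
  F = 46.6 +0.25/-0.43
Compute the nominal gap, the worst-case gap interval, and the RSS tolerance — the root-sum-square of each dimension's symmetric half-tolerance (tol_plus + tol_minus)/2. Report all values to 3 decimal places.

Stack each dimension's contribution:
  -A: nom -49.600 → Σnom=-49.600; wc +0.130/-0.130 → slack +0.130/-0.130; half-tol=0.130, Σhalf²=0.016900
  +B: nom +17.500 → Σnom=-32.100; wc +0.158/-0.158 → slack +0.288/-0.288; half-tol=0.158, Σhalf²=0.041864
  -C: nom -20.100 → Σnom=-52.200; wc +0.260/-0.130 → slack +0.548/-0.418; half-tol=0.195, Σhalf²=0.079889
  +D: nom +43.300 → Σnom=-8.900; wc +0.500/-0.120 → slack +1.048/-0.538; half-tol=0.310, Σhalf²=0.175989
  -E: nom -44.190 → Σnom=-53.090; wc +0.260/-0.260 → slack +1.308/-0.798; half-tol=0.260, Σhalf²=0.243589
  -F: nom -46.600 → Σnom=-99.690; wc +0.430/-0.250 → slack +1.738/-1.048; half-tol=0.340, Σhalf²=0.359189
Nominal = -99.690. Worst-case = [-99.690 - 1.048, -99.690 + 1.738] = [-100.738, -97.952]. RSS = √0.359189 = 0.599.

nominal=-99.690 wc=[-100.738,-97.952] rss=0.599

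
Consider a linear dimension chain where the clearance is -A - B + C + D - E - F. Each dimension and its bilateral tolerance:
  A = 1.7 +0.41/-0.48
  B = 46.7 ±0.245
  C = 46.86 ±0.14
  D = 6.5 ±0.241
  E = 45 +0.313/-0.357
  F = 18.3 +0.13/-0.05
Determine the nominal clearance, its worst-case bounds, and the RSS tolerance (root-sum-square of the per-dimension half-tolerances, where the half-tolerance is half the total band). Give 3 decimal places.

nominal=-58.340 wc=[-59.819,-56.827] rss=0.675

Stack each dimension's contribution:
  -A: nom -1.700 → Σnom=-1.700; wc +0.480/-0.410 → slack +0.480/-0.410; half-tol=0.445, Σhalf²=0.198025
  -B: nom -46.700 → Σnom=-48.400; wc +0.245/-0.245 → slack +0.725/-0.655; half-tol=0.245, Σhalf²=0.258050
  +C: nom +46.860 → Σnom=-1.540; wc +0.140/-0.140 → slack +0.865/-0.795; half-tol=0.140, Σhalf²=0.277650
  +D: nom +6.500 → Σnom=4.960; wc +0.241/-0.241 → slack +1.106/-1.036; half-tol=0.241, Σhalf²=0.335731
  -E: nom -45.000 → Σnom=-40.040; wc +0.357/-0.313 → slack +1.463/-1.349; half-tol=0.335, Σhalf²=0.447956
  -F: nom -18.300 → Σnom=-58.340; wc +0.050/-0.130 → slack +1.513/-1.479; half-tol=0.090, Σhalf²=0.456056
Nominal = -58.340. Worst-case = [-58.340 - 1.479, -58.340 + 1.513] = [-59.819, -56.827]. RSS = √0.456056 = 0.675.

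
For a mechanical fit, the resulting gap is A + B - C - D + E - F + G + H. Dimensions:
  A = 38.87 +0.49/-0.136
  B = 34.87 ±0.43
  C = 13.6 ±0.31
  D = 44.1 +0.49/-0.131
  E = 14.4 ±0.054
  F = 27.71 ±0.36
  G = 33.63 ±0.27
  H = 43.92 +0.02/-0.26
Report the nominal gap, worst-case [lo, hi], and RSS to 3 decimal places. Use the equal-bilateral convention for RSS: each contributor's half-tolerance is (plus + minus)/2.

nominal=80.280 wc=[77.970,82.345] rss=0.837

Stack each dimension's contribution:
  +A: nom +38.870 → Σnom=38.870; wc +0.490/-0.136 → slack +0.490/-0.136; half-tol=0.313, Σhalf²=0.097969
  +B: nom +34.870 → Σnom=73.740; wc +0.430/-0.430 → slack +0.920/-0.566; half-tol=0.430, Σhalf²=0.282869
  -C: nom -13.600 → Σnom=60.140; wc +0.310/-0.310 → slack +1.230/-0.876; half-tol=0.310, Σhalf²=0.378969
  -D: nom -44.100 → Σnom=16.040; wc +0.131/-0.490 → slack +1.361/-1.366; half-tol=0.310, Σhalf²=0.475379
  +E: nom +14.400 → Σnom=30.440; wc +0.054/-0.054 → slack +1.415/-1.420; half-tol=0.054, Σhalf²=0.478295
  -F: nom -27.710 → Σnom=2.730; wc +0.360/-0.360 → slack +1.775/-1.780; half-tol=0.360, Σhalf²=0.607895
  +G: nom +33.630 → Σnom=36.360; wc +0.270/-0.270 → slack +2.045/-2.050; half-tol=0.270, Σhalf²=0.680795
  +H: nom +43.920 → Σnom=80.280; wc +0.020/-0.260 → slack +2.065/-2.310; half-tol=0.140, Σhalf²=0.700395
Nominal = 80.280. Worst-case = [80.280 - 2.310, 80.280 + 2.065] = [77.970, 82.345]. RSS = √0.700395 = 0.837.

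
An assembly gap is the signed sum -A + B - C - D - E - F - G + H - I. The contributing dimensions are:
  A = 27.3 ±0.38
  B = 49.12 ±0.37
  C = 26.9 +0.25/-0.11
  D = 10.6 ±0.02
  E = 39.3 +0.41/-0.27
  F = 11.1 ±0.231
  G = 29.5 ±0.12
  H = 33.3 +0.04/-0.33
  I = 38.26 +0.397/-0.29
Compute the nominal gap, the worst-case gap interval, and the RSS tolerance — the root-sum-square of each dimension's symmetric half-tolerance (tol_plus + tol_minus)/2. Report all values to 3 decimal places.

nominal=-100.540 wc=[-103.048,-98.709] rss=0.806

Stack each dimension's contribution:
  -A: nom -27.300 → Σnom=-27.300; wc +0.380/-0.380 → slack +0.380/-0.380; half-tol=0.380, Σhalf²=0.144400
  +B: nom +49.120 → Σnom=21.820; wc +0.370/-0.370 → slack +0.750/-0.750; half-tol=0.370, Σhalf²=0.281300
  -C: nom -26.900 → Σnom=-5.080; wc +0.110/-0.250 → slack +0.860/-1.000; half-tol=0.180, Σhalf²=0.313700
  -D: nom -10.600 → Σnom=-15.680; wc +0.020/-0.020 → slack +0.880/-1.020; half-tol=0.020, Σhalf²=0.314100
  -E: nom -39.300 → Σnom=-54.980; wc +0.270/-0.410 → slack +1.150/-1.430; half-tol=0.340, Σhalf²=0.429700
  -F: nom -11.100 → Σnom=-66.080; wc +0.231/-0.231 → slack +1.381/-1.661; half-tol=0.231, Σhalf²=0.483061
  -G: nom -29.500 → Σnom=-95.580; wc +0.120/-0.120 → slack +1.501/-1.781; half-tol=0.120, Σhalf²=0.497461
  +H: nom +33.300 → Σnom=-62.280; wc +0.040/-0.330 → slack +1.541/-2.111; half-tol=0.185, Σhalf²=0.531686
  -I: nom -38.260 → Σnom=-100.540; wc +0.290/-0.397 → slack +1.831/-2.508; half-tol=0.344, Σhalf²=0.649678
Nominal = -100.540. Worst-case = [-100.540 - 2.508, -100.540 + 1.831] = [-103.048, -98.709]. RSS = √0.649678 = 0.806.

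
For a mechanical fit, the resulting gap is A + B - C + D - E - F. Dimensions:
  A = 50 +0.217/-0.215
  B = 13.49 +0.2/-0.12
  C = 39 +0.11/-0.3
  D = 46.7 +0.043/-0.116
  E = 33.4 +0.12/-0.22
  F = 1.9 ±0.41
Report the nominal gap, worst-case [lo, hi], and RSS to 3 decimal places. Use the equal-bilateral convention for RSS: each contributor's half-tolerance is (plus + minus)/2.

nominal=35.890 wc=[34.799,37.280] rss=0.564

Stack each dimension's contribution:
  +A: nom +50.000 → Σnom=50.000; wc +0.217/-0.215 → slack +0.217/-0.215; half-tol=0.216, Σhalf²=0.046656
  +B: nom +13.490 → Σnom=63.490; wc +0.200/-0.120 → slack +0.417/-0.335; half-tol=0.160, Σhalf²=0.072256
  -C: nom -39.000 → Σnom=24.490; wc +0.300/-0.110 → slack +0.717/-0.445; half-tol=0.205, Σhalf²=0.114281
  +D: nom +46.700 → Σnom=71.190; wc +0.043/-0.116 → slack +0.760/-0.561; half-tol=0.080, Σhalf²=0.120601
  -E: nom -33.400 → Σnom=37.790; wc +0.220/-0.120 → slack +0.980/-0.681; half-tol=0.170, Σhalf²=0.149501
  -F: nom -1.900 → Σnom=35.890; wc +0.410/-0.410 → slack +1.390/-1.091; half-tol=0.410, Σhalf²=0.317601
Nominal = 35.890. Worst-case = [35.890 - 1.091, 35.890 + 1.390] = [34.799, 37.280]. RSS = √0.317601 = 0.564.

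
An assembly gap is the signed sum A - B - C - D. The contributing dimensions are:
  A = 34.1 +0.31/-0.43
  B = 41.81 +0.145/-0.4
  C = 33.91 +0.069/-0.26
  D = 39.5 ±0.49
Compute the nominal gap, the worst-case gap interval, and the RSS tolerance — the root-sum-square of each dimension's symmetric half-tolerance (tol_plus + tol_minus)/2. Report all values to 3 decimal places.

nominal=-81.120 wc=[-82.254,-79.660] rss=0.692

Stack each dimension's contribution:
  +A: nom +34.100 → Σnom=34.100; wc +0.310/-0.430 → slack +0.310/-0.430; half-tol=0.370, Σhalf²=0.136900
  -B: nom -41.810 → Σnom=-7.710; wc +0.400/-0.145 → slack +0.710/-0.575; half-tol=0.273, Σhalf²=0.211156
  -C: nom -33.910 → Σnom=-41.620; wc +0.260/-0.069 → slack +0.970/-0.644; half-tol=0.165, Σhalf²=0.238216
  -D: nom -39.500 → Σnom=-81.120; wc +0.490/-0.490 → slack +1.460/-1.134; half-tol=0.490, Σhalf²=0.478316
Nominal = -81.120. Worst-case = [-81.120 - 1.134, -81.120 + 1.460] = [-82.254, -79.660]. RSS = √0.478316 = 0.692.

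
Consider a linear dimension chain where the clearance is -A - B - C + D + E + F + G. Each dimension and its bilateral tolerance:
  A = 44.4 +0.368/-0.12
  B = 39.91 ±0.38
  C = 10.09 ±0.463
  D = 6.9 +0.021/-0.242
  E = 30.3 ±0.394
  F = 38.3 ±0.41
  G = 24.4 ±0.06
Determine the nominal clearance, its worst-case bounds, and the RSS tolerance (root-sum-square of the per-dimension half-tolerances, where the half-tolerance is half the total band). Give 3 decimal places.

nominal=5.500 wc=[3.183,7.348] rss=0.873

Stack each dimension's contribution:
  -A: nom -44.400 → Σnom=-44.400; wc +0.120/-0.368 → slack +0.120/-0.368; half-tol=0.244, Σhalf²=0.059536
  -B: nom -39.910 → Σnom=-84.310; wc +0.380/-0.380 → slack +0.500/-0.748; half-tol=0.380, Σhalf²=0.203936
  -C: nom -10.090 → Σnom=-94.400; wc +0.463/-0.463 → slack +0.963/-1.211; half-tol=0.463, Σhalf²=0.418305
  +D: nom +6.900 → Σnom=-87.500; wc +0.021/-0.242 → slack +0.984/-1.453; half-tol=0.132, Σhalf²=0.435597
  +E: nom +30.300 → Σnom=-57.200; wc +0.394/-0.394 → slack +1.378/-1.847; half-tol=0.394, Σhalf²=0.590833
  +F: nom +38.300 → Σnom=-18.900; wc +0.410/-0.410 → slack +1.788/-2.257; half-tol=0.410, Σhalf²=0.758933
  +G: nom +24.400 → Σnom=5.500; wc +0.060/-0.060 → slack +1.848/-2.317; half-tol=0.060, Σhalf²=0.762533
Nominal = 5.500. Worst-case = [5.500 - 2.317, 5.500 + 1.848] = [3.183, 7.348]. RSS = √0.762533 = 0.873.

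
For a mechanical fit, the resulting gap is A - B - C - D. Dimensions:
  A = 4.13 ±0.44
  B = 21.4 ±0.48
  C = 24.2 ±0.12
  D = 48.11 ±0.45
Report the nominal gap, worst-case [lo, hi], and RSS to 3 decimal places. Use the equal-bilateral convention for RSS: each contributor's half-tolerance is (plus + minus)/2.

Stack each dimension's contribution:
  +A: nom +4.130 → Σnom=4.130; wc +0.440/-0.440 → slack +0.440/-0.440; half-tol=0.440, Σhalf²=0.193600
  -B: nom -21.400 → Σnom=-17.270; wc +0.480/-0.480 → slack +0.920/-0.920; half-tol=0.480, Σhalf²=0.424000
  -C: nom -24.200 → Σnom=-41.470; wc +0.120/-0.120 → slack +1.040/-1.040; half-tol=0.120, Σhalf²=0.438400
  -D: nom -48.110 → Σnom=-89.580; wc +0.450/-0.450 → slack +1.490/-1.490; half-tol=0.450, Σhalf²=0.640900
Nominal = -89.580. Worst-case = [-89.580 - 1.490, -89.580 + 1.490] = [-91.070, -88.090]. RSS = √0.640900 = 0.801.

nominal=-89.580 wc=[-91.070,-88.090] rss=0.801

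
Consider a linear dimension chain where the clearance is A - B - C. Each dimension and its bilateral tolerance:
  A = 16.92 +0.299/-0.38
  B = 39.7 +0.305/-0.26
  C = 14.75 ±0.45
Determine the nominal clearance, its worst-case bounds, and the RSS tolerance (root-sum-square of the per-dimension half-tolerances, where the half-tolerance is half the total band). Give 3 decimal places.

nominal=-37.530 wc=[-38.665,-36.521] rss=0.631

Stack each dimension's contribution:
  +A: nom +16.920 → Σnom=16.920; wc +0.299/-0.380 → slack +0.299/-0.380; half-tol=0.340, Σhalf²=0.115260
  -B: nom -39.700 → Σnom=-22.780; wc +0.260/-0.305 → slack +0.559/-0.685; half-tol=0.282, Σhalf²=0.195067
  -C: nom -14.750 → Σnom=-37.530; wc +0.450/-0.450 → slack +1.009/-1.135; half-tol=0.450, Σhalf²=0.397567
Nominal = -37.530. Worst-case = [-37.530 - 1.135, -37.530 + 1.009] = [-38.665, -36.521]. RSS = √0.397567 = 0.631.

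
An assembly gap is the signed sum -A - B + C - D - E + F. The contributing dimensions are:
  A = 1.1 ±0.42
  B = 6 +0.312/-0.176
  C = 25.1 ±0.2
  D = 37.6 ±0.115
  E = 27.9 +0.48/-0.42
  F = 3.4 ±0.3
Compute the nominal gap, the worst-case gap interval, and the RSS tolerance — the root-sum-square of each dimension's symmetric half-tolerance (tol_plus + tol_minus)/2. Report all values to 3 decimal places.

nominal=-44.100 wc=[-45.927,-42.469] rss=0.763

Stack each dimension's contribution:
  -A: nom -1.100 → Σnom=-1.100; wc +0.420/-0.420 → slack +0.420/-0.420; half-tol=0.420, Σhalf²=0.176400
  -B: nom -6.000 → Σnom=-7.100; wc +0.176/-0.312 → slack +0.596/-0.732; half-tol=0.244, Σhalf²=0.235936
  +C: nom +25.100 → Σnom=18.000; wc +0.200/-0.200 → slack +0.796/-0.932; half-tol=0.200, Σhalf²=0.275936
  -D: nom -37.600 → Σnom=-19.600; wc +0.115/-0.115 → slack +0.911/-1.047; half-tol=0.115, Σhalf²=0.289161
  -E: nom -27.900 → Σnom=-47.500; wc +0.420/-0.480 → slack +1.331/-1.527; half-tol=0.450, Σhalf²=0.491661
  +F: nom +3.400 → Σnom=-44.100; wc +0.300/-0.300 → slack +1.631/-1.827; half-tol=0.300, Σhalf²=0.581661
Nominal = -44.100. Worst-case = [-44.100 - 1.827, -44.100 + 1.631] = [-45.927, -42.469]. RSS = √0.581661 = 0.763.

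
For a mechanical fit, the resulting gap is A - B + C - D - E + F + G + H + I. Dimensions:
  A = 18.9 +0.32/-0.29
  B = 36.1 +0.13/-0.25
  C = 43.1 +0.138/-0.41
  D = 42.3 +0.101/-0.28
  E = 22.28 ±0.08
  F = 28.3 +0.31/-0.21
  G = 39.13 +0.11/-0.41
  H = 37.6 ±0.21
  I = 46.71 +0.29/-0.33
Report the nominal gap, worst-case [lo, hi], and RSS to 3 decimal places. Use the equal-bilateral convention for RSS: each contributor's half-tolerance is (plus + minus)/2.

nominal=113.060 wc=[110.889,115.048] rss=0.723

Stack each dimension's contribution:
  +A: nom +18.900 → Σnom=18.900; wc +0.320/-0.290 → slack +0.320/-0.290; half-tol=0.305, Σhalf²=0.093025
  -B: nom -36.100 → Σnom=-17.200; wc +0.250/-0.130 → slack +0.570/-0.420; half-tol=0.190, Σhalf²=0.129125
  +C: nom +43.100 → Σnom=25.900; wc +0.138/-0.410 → slack +0.708/-0.830; half-tol=0.274, Σhalf²=0.204201
  -D: nom -42.300 → Σnom=-16.400; wc +0.280/-0.101 → slack +0.988/-0.931; half-tol=0.191, Σhalf²=0.240491
  -E: nom -22.280 → Σnom=-38.680; wc +0.080/-0.080 → slack +1.068/-1.011; half-tol=0.080, Σhalf²=0.246891
  +F: nom +28.300 → Σnom=-10.380; wc +0.310/-0.210 → slack +1.378/-1.221; half-tol=0.260, Σhalf²=0.314491
  +G: nom +39.130 → Σnom=28.750; wc +0.110/-0.410 → slack +1.488/-1.631; half-tol=0.260, Σhalf²=0.382091
  +H: nom +37.600 → Σnom=66.350; wc +0.210/-0.210 → slack +1.698/-1.841; half-tol=0.210, Σhalf²=0.426191
  +I: nom +46.710 → Σnom=113.060; wc +0.290/-0.330 → slack +1.988/-2.171; half-tol=0.310, Σhalf²=0.522291
Nominal = 113.060. Worst-case = [113.060 - 2.171, 113.060 + 1.988] = [110.889, 115.048]. RSS = √0.522291 = 0.723.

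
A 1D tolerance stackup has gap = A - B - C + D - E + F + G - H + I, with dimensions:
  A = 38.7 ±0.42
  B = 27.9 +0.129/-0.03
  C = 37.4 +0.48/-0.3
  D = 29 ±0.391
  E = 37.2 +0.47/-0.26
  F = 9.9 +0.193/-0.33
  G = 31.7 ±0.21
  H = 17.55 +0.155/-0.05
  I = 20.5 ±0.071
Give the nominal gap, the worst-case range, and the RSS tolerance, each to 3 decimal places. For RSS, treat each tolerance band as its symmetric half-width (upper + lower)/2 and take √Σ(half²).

nominal=9.750 wc=[7.094,11.675] rss=0.865

Stack each dimension's contribution:
  +A: nom +38.700 → Σnom=38.700; wc +0.420/-0.420 → slack +0.420/-0.420; half-tol=0.420, Σhalf²=0.176400
  -B: nom -27.900 → Σnom=10.800; wc +0.030/-0.129 → slack +0.450/-0.549; half-tol=0.080, Σhalf²=0.182720
  -C: nom -37.400 → Σnom=-26.600; wc +0.300/-0.480 → slack +0.750/-1.029; half-tol=0.390, Σhalf²=0.334820
  +D: nom +29.000 → Σnom=2.400; wc +0.391/-0.391 → slack +1.141/-1.420; half-tol=0.391, Σhalf²=0.487701
  -E: nom -37.200 → Σnom=-34.800; wc +0.260/-0.470 → slack +1.401/-1.890; half-tol=0.365, Σhalf²=0.620926
  +F: nom +9.900 → Σnom=-24.900; wc +0.193/-0.330 → slack +1.594/-2.220; half-tol=0.262, Σhalf²=0.689308
  +G: nom +31.700 → Σnom=6.800; wc +0.210/-0.210 → slack +1.804/-2.430; half-tol=0.210, Σhalf²=0.733408
  -H: nom -17.550 → Σnom=-10.750; wc +0.050/-0.155 → slack +1.854/-2.585; half-tol=0.103, Σhalf²=0.743915
  +I: nom +20.500 → Σnom=9.750; wc +0.071/-0.071 → slack +1.925/-2.656; half-tol=0.071, Σhalf²=0.748956
Nominal = 9.750. Worst-case = [9.750 - 2.656, 9.750 + 1.925] = [7.094, 11.675]. RSS = √0.748956 = 0.865.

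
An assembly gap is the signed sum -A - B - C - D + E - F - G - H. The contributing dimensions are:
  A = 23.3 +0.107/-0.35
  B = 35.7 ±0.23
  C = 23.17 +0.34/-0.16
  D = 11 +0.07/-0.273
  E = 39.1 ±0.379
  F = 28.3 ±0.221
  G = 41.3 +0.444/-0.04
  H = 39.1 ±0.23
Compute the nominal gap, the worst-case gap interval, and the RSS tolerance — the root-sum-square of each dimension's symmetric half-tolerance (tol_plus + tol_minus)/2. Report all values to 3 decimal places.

Stack each dimension's contribution:
  -A: nom -23.300 → Σnom=-23.300; wc +0.350/-0.107 → slack +0.350/-0.107; half-tol=0.228, Σhalf²=0.052212
  -B: nom -35.700 → Σnom=-59.000; wc +0.230/-0.230 → slack +0.580/-0.337; half-tol=0.230, Σhalf²=0.105112
  -C: nom -23.170 → Σnom=-82.170; wc +0.160/-0.340 → slack +0.740/-0.677; half-tol=0.250, Σhalf²=0.167612
  -D: nom -11.000 → Σnom=-93.170; wc +0.273/-0.070 → slack +1.013/-0.747; half-tol=0.172, Σhalf²=0.197024
  +E: nom +39.100 → Σnom=-54.070; wc +0.379/-0.379 → slack +1.392/-1.126; half-tol=0.379, Σhalf²=0.340665
  -F: nom -28.300 → Σnom=-82.370; wc +0.221/-0.221 → slack +1.613/-1.347; half-tol=0.221, Σhalf²=0.389506
  -G: nom -41.300 → Σnom=-123.670; wc +0.040/-0.444 → slack +1.653/-1.791; half-tol=0.242, Σhalf²=0.448070
  -H: nom -39.100 → Σnom=-162.770; wc +0.230/-0.230 → slack +1.883/-2.021; half-tol=0.230, Σhalf²=0.500970
Nominal = -162.770. Worst-case = [-162.770 - 2.021, -162.770 + 1.883] = [-164.791, -160.887]. RSS = √0.500970 = 0.708.

nominal=-162.770 wc=[-164.791,-160.887] rss=0.708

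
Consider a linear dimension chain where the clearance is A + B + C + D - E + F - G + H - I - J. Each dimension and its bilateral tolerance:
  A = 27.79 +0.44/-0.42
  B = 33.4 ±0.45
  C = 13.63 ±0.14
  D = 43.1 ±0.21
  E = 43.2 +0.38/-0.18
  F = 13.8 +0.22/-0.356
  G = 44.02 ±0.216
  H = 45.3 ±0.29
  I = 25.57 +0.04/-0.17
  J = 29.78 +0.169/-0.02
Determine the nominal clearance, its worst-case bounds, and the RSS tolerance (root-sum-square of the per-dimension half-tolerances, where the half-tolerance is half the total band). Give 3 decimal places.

Stack each dimension's contribution:
  +A: nom +27.790 → Σnom=27.790; wc +0.440/-0.420 → slack +0.440/-0.420; half-tol=0.430, Σhalf²=0.184900
  +B: nom +33.400 → Σnom=61.190; wc +0.450/-0.450 → slack +0.890/-0.870; half-tol=0.450, Σhalf²=0.387400
  +C: nom +13.630 → Σnom=74.820; wc +0.140/-0.140 → slack +1.030/-1.010; half-tol=0.140, Σhalf²=0.407000
  +D: nom +43.100 → Σnom=117.920; wc +0.210/-0.210 → slack +1.240/-1.220; half-tol=0.210, Σhalf²=0.451100
  -E: nom -43.200 → Σnom=74.720; wc +0.180/-0.380 → slack +1.420/-1.600; half-tol=0.280, Σhalf²=0.529500
  +F: nom +13.800 → Σnom=88.520; wc +0.220/-0.356 → slack +1.640/-1.956; half-tol=0.288, Σhalf²=0.612444
  -G: nom -44.020 → Σnom=44.500; wc +0.216/-0.216 → slack +1.856/-2.172; half-tol=0.216, Σhalf²=0.659100
  +H: nom +45.300 → Σnom=89.800; wc +0.290/-0.290 → slack +2.146/-2.462; half-tol=0.290, Σhalf²=0.743200
  -I: nom -25.570 → Σnom=64.230; wc +0.170/-0.040 → slack +2.316/-2.502; half-tol=0.105, Σhalf²=0.754225
  -J: nom -29.780 → Σnom=34.450; wc +0.020/-0.169 → slack +2.336/-2.671; half-tol=0.095, Σhalf²=0.763155
Nominal = 34.450. Worst-case = [34.450 - 2.671, 34.450 + 2.336] = [31.779, 36.786]. RSS = √0.763155 = 0.874.

nominal=34.450 wc=[31.779,36.786] rss=0.874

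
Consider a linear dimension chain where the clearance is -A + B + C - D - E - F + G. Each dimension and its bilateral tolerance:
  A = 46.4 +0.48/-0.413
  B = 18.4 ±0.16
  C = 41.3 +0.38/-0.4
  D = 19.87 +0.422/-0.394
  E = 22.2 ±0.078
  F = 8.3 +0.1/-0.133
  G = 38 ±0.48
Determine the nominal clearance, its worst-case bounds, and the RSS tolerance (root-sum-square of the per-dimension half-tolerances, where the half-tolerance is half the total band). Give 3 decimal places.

nominal=0.930 wc=[-1.190,2.968] rss=0.891

Stack each dimension's contribution:
  -A: nom -46.400 → Σnom=-46.400; wc +0.413/-0.480 → slack +0.413/-0.480; half-tol=0.447, Σhalf²=0.199362
  +B: nom +18.400 → Σnom=-28.000; wc +0.160/-0.160 → slack +0.573/-0.640; half-tol=0.160, Σhalf²=0.224962
  +C: nom +41.300 → Σnom=13.300; wc +0.380/-0.400 → slack +0.953/-1.040; half-tol=0.390, Σhalf²=0.377062
  -D: nom -19.870 → Σnom=-6.570; wc +0.394/-0.422 → slack +1.347/-1.462; half-tol=0.408, Σhalf²=0.543526
  -E: nom -22.200 → Σnom=-28.770; wc +0.078/-0.078 → slack +1.425/-1.540; half-tol=0.078, Σhalf²=0.549610
  -F: nom -8.300 → Σnom=-37.070; wc +0.133/-0.100 → slack +1.558/-1.640; half-tol=0.117, Σhalf²=0.563183
  +G: nom +38.000 → Σnom=0.930; wc +0.480/-0.480 → slack +2.038/-2.120; half-tol=0.480, Σhalf²=0.793583
Nominal = 0.930. Worst-case = [0.930 - 2.120, 0.930 + 2.038] = [-1.190, 2.968]. RSS = √0.793583 = 0.891.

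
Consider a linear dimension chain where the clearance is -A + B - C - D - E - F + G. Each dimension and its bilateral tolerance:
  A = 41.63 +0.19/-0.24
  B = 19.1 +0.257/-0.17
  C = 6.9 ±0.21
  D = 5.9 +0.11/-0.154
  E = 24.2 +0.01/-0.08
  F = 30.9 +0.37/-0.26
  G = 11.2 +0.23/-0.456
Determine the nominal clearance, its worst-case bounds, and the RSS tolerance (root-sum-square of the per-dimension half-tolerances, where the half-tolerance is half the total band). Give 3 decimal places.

Stack each dimension's contribution:
  -A: nom -41.630 → Σnom=-41.630; wc +0.240/-0.190 → slack +0.240/-0.190; half-tol=0.215, Σhalf²=0.046225
  +B: nom +19.100 → Σnom=-22.530; wc +0.257/-0.170 → slack +0.497/-0.360; half-tol=0.214, Σhalf²=0.091807
  -C: nom -6.900 → Σnom=-29.430; wc +0.210/-0.210 → slack +0.707/-0.570; half-tol=0.210, Σhalf²=0.135907
  -D: nom -5.900 → Σnom=-35.330; wc +0.154/-0.110 → slack +0.861/-0.680; half-tol=0.132, Σhalf²=0.153331
  -E: nom -24.200 → Σnom=-59.530; wc +0.080/-0.010 → slack +0.941/-0.690; half-tol=0.045, Σhalf²=0.155356
  -F: nom -30.900 → Σnom=-90.430; wc +0.260/-0.370 → slack +1.201/-1.060; half-tol=0.315, Σhalf²=0.254581
  +G: nom +11.200 → Σnom=-79.230; wc +0.230/-0.456 → slack +1.431/-1.516; half-tol=0.343, Σhalf²=0.372230
Nominal = -79.230. Worst-case = [-79.230 - 1.516, -79.230 + 1.431] = [-80.746, -77.799]. RSS = √0.372230 = 0.610.

nominal=-79.230 wc=[-80.746,-77.799] rss=0.610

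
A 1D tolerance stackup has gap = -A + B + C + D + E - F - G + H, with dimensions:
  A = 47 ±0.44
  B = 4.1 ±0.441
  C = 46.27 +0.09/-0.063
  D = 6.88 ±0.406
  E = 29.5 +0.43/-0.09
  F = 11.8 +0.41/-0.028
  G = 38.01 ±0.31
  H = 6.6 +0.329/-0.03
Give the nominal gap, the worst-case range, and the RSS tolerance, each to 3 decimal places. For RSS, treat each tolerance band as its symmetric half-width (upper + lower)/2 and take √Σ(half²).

Stack each dimension's contribution:
  -A: nom -47.000 → Σnom=-47.000; wc +0.440/-0.440 → slack +0.440/-0.440; half-tol=0.440, Σhalf²=0.193600
  +B: nom +4.100 → Σnom=-42.900; wc +0.441/-0.441 → slack +0.881/-0.881; half-tol=0.441, Σhalf²=0.388081
  +C: nom +46.270 → Σnom=3.370; wc +0.090/-0.063 → slack +0.971/-0.944; half-tol=0.076, Σhalf²=0.393933
  +D: nom +6.880 → Σnom=10.250; wc +0.406/-0.406 → slack +1.377/-1.350; half-tol=0.406, Σhalf²=0.558769
  +E: nom +29.500 → Σnom=39.750; wc +0.430/-0.090 → slack +1.807/-1.440; half-tol=0.260, Σhalf²=0.626369
  -F: nom -11.800 → Σnom=27.950; wc +0.028/-0.410 → slack +1.835/-1.850; half-tol=0.219, Σhalf²=0.674330
  -G: nom -38.010 → Σnom=-10.060; wc +0.310/-0.310 → slack +2.145/-2.160; half-tol=0.310, Σhalf²=0.770430
  +H: nom +6.600 → Σnom=-3.460; wc +0.329/-0.030 → slack +2.474/-2.190; half-tol=0.179, Σhalf²=0.802650
Nominal = -3.460. Worst-case = [-3.460 - 2.190, -3.460 + 2.474] = [-5.650, -0.986]. RSS = √0.802650 = 0.896.

nominal=-3.460 wc=[-5.650,-0.986] rss=0.896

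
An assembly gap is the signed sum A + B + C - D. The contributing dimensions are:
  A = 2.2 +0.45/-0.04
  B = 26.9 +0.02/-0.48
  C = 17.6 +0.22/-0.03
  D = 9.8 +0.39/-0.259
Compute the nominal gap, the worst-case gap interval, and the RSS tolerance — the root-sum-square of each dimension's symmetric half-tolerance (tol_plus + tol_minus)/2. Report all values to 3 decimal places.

Stack each dimension's contribution:
  +A: nom +2.200 → Σnom=2.200; wc +0.450/-0.040 → slack +0.450/-0.040; half-tol=0.245, Σhalf²=0.060025
  +B: nom +26.900 → Σnom=29.100; wc +0.020/-0.480 → slack +0.470/-0.520; half-tol=0.250, Σhalf²=0.122525
  +C: nom +17.600 → Σnom=46.700; wc +0.220/-0.030 → slack +0.690/-0.550; half-tol=0.125, Σhalf²=0.138150
  -D: nom -9.800 → Σnom=36.900; wc +0.259/-0.390 → slack +0.949/-0.940; half-tol=0.325, Σhalf²=0.243450
Nominal = 36.900. Worst-case = [36.900 - 0.940, 36.900 + 0.949] = [35.960, 37.849]. RSS = √0.243450 = 0.493.

nominal=36.900 wc=[35.960,37.849] rss=0.493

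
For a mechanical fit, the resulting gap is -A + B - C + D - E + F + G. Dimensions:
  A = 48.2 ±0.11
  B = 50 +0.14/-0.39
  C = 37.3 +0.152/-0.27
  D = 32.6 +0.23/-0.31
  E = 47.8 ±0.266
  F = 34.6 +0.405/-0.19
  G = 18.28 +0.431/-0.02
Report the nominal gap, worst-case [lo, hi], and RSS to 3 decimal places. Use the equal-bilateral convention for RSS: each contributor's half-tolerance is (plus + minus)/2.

Stack each dimension's contribution:
  -A: nom -48.200 → Σnom=-48.200; wc +0.110/-0.110 → slack +0.110/-0.110; half-tol=0.110, Σhalf²=0.012100
  +B: nom +50.000 → Σnom=1.800; wc +0.140/-0.390 → slack +0.250/-0.500; half-tol=0.265, Σhalf²=0.082325
  -C: nom -37.300 → Σnom=-35.500; wc +0.270/-0.152 → slack +0.520/-0.652; half-tol=0.211, Σhalf²=0.126846
  +D: nom +32.600 → Σnom=-2.900; wc +0.230/-0.310 → slack +0.750/-0.962; half-tol=0.270, Σhalf²=0.199746
  -E: nom -47.800 → Σnom=-50.700; wc +0.266/-0.266 → slack +1.016/-1.228; half-tol=0.266, Σhalf²=0.270502
  +F: nom +34.600 → Σnom=-16.100; wc +0.405/-0.190 → slack +1.421/-1.418; half-tol=0.297, Σhalf²=0.359008
  +G: nom +18.280 → Σnom=2.180; wc +0.431/-0.020 → slack +1.852/-1.438; half-tol=0.226, Σhalf²=0.409859
Nominal = 2.180. Worst-case = [2.180 - 1.438, 2.180 + 1.852] = [0.742, 4.032]. RSS = √0.409859 = 0.640.

nominal=2.180 wc=[0.742,4.032] rss=0.640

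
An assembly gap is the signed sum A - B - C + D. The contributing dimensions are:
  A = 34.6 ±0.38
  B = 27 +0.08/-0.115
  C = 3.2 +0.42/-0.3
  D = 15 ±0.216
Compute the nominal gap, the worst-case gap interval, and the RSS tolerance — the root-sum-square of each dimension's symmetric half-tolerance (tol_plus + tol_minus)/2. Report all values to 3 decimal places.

Stack each dimension's contribution:
  +A: nom +34.600 → Σnom=34.600; wc +0.380/-0.380 → slack +0.380/-0.380; half-tol=0.380, Σhalf²=0.144400
  -B: nom -27.000 → Σnom=7.600; wc +0.115/-0.080 → slack +0.495/-0.460; half-tol=0.098, Σhalf²=0.153906
  -C: nom -3.200 → Σnom=4.400; wc +0.300/-0.420 → slack +0.795/-0.880; half-tol=0.360, Σhalf²=0.283506
  +D: nom +15.000 → Σnom=19.400; wc +0.216/-0.216 → slack +1.011/-1.096; half-tol=0.216, Σhalf²=0.330162
Nominal = 19.400. Worst-case = [19.400 - 1.096, 19.400 + 1.011] = [18.304, 20.411]. RSS = √0.330162 = 0.575.

nominal=19.400 wc=[18.304,20.411] rss=0.575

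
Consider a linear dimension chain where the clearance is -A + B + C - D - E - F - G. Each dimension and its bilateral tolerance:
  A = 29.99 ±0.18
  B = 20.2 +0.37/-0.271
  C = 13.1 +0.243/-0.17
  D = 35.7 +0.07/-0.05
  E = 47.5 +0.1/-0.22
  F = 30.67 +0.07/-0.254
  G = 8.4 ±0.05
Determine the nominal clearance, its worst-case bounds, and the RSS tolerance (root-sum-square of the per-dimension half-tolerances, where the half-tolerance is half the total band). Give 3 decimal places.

Stack each dimension's contribution:
  -A: nom -29.990 → Σnom=-29.990; wc +0.180/-0.180 → slack +0.180/-0.180; half-tol=0.180, Σhalf²=0.032400
  +B: nom +20.200 → Σnom=-9.790; wc +0.370/-0.271 → slack +0.550/-0.451; half-tol=0.321, Σhalf²=0.135120
  +C: nom +13.100 → Σnom=3.310; wc +0.243/-0.170 → slack +0.793/-0.621; half-tol=0.207, Σhalf²=0.177762
  -D: nom -35.700 → Σnom=-32.390; wc +0.050/-0.070 → slack +0.843/-0.691; half-tol=0.060, Σhalf²=0.181362
  -E: nom -47.500 → Σnom=-79.890; wc +0.220/-0.100 → slack +1.063/-0.791; half-tol=0.160, Σhalf²=0.206962
  -F: nom -30.670 → Σnom=-110.560; wc +0.254/-0.070 → slack +1.317/-0.861; half-tol=0.162, Σhalf²=0.233206
  -G: nom -8.400 → Σnom=-118.960; wc +0.050/-0.050 → slack +1.367/-0.911; half-tol=0.050, Σhalf²=0.235706
Nominal = -118.960. Worst-case = [-118.960 - 0.911, -118.960 + 1.367] = [-119.871, -117.593]. RSS = √0.235706 = 0.485.

nominal=-118.960 wc=[-119.871,-117.593] rss=0.485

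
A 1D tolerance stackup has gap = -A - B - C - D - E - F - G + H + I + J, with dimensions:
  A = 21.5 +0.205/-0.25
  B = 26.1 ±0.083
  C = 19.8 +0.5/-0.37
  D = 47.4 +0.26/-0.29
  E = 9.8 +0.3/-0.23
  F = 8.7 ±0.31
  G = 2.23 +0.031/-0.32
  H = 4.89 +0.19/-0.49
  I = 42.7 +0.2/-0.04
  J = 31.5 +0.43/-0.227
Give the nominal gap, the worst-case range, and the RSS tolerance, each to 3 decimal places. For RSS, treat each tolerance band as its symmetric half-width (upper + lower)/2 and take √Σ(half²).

Stack each dimension's contribution:
  -A: nom -21.500 → Σnom=-21.500; wc +0.250/-0.205 → slack +0.250/-0.205; half-tol=0.227, Σhalf²=0.051756
  -B: nom -26.100 → Σnom=-47.600; wc +0.083/-0.083 → slack +0.333/-0.288; half-tol=0.083, Σhalf²=0.058645
  -C: nom -19.800 → Σnom=-67.400; wc +0.370/-0.500 → slack +0.703/-0.788; half-tol=0.435, Σhalf²=0.247870
  -D: nom -47.400 → Σnom=-114.800; wc +0.290/-0.260 → slack +0.993/-1.048; half-tol=0.275, Σhalf²=0.323495
  -E: nom -9.800 → Σnom=-124.600; wc +0.230/-0.300 → slack +1.223/-1.348; half-tol=0.265, Σhalf²=0.393720
  -F: nom -8.700 → Σnom=-133.300; wc +0.310/-0.310 → slack +1.533/-1.658; half-tol=0.310, Σhalf²=0.489820
  -G: nom -2.230 → Σnom=-135.530; wc +0.320/-0.031 → slack +1.853/-1.689; half-tol=0.175, Σhalf²=0.520621
  +H: nom +4.890 → Σnom=-130.640; wc +0.190/-0.490 → slack +2.043/-2.179; half-tol=0.340, Σhalf²=0.636221
  +I: nom +42.700 → Σnom=-87.940; wc +0.200/-0.040 → slack +2.243/-2.219; half-tol=0.120, Σhalf²=0.650621
  +J: nom +31.500 → Σnom=-56.440; wc +0.430/-0.227 → slack +2.673/-2.446; half-tol=0.329, Σhalf²=0.758533
Nominal = -56.440. Worst-case = [-56.440 - 2.446, -56.440 + 2.673] = [-58.886, -53.767]. RSS = √0.758533 = 0.871.

nominal=-56.440 wc=[-58.886,-53.767] rss=0.871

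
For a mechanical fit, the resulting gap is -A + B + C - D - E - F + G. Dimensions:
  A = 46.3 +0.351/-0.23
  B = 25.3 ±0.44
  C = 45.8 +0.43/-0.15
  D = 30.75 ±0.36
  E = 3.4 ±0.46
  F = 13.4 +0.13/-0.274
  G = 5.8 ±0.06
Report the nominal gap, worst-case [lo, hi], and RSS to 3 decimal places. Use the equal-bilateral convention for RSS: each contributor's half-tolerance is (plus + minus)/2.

Stack each dimension's contribution:
  -A: nom -46.300 → Σnom=-46.300; wc +0.230/-0.351 → slack +0.230/-0.351; half-tol=0.290, Σhalf²=0.084390
  +B: nom +25.300 → Σnom=-21.000; wc +0.440/-0.440 → slack +0.670/-0.791; half-tol=0.440, Σhalf²=0.277990
  +C: nom +45.800 → Σnom=24.800; wc +0.430/-0.150 → slack +1.100/-0.941; half-tol=0.290, Σhalf²=0.362090
  -D: nom -30.750 → Σnom=-5.950; wc +0.360/-0.360 → slack +1.460/-1.301; half-tol=0.360, Σhalf²=0.491690
  -E: nom -3.400 → Σnom=-9.350; wc +0.460/-0.460 → slack +1.920/-1.761; half-tol=0.460, Σhalf²=0.703290
  -F: nom -13.400 → Σnom=-22.750; wc +0.274/-0.130 → slack +2.194/-1.891; half-tol=0.202, Σhalf²=0.744094
  +G: nom +5.800 → Σnom=-16.950; wc +0.060/-0.060 → slack +2.254/-1.951; half-tol=0.060, Σhalf²=0.747694
Nominal = -16.950. Worst-case = [-16.950 - 1.951, -16.950 + 2.254] = [-18.901, -14.696]. RSS = √0.747694 = 0.865.

nominal=-16.950 wc=[-18.901,-14.696] rss=0.865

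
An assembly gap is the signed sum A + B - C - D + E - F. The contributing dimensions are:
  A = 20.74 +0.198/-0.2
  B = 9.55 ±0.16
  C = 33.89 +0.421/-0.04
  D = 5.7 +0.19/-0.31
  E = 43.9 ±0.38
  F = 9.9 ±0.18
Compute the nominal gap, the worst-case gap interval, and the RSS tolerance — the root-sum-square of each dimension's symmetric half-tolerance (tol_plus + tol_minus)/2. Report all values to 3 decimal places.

nominal=24.700 wc=[23.169,25.968] rss=0.598

Stack each dimension's contribution:
  +A: nom +20.740 → Σnom=20.740; wc +0.198/-0.200 → slack +0.198/-0.200; half-tol=0.199, Σhalf²=0.039601
  +B: nom +9.550 → Σnom=30.290; wc +0.160/-0.160 → slack +0.358/-0.360; half-tol=0.160, Σhalf²=0.065201
  -C: nom -33.890 → Σnom=-3.600; wc +0.040/-0.421 → slack +0.398/-0.781; half-tol=0.230, Σhalf²=0.118331
  -D: nom -5.700 → Σnom=-9.300; wc +0.310/-0.190 → slack +0.708/-0.971; half-tol=0.250, Σhalf²=0.180831
  +E: nom +43.900 → Σnom=34.600; wc +0.380/-0.380 → slack +1.088/-1.351; half-tol=0.380, Σhalf²=0.325231
  -F: nom -9.900 → Σnom=24.700; wc +0.180/-0.180 → slack +1.268/-1.531; half-tol=0.180, Σhalf²=0.357631
Nominal = 24.700. Worst-case = [24.700 - 1.531, 24.700 + 1.268] = [23.169, 25.968]. RSS = √0.357631 = 0.598.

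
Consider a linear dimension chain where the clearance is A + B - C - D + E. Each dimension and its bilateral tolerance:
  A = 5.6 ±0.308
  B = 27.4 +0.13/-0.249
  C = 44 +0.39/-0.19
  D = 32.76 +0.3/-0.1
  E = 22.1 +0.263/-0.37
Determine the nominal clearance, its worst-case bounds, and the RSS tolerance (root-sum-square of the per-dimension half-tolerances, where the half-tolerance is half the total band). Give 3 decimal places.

nominal=-21.660 wc=[-23.277,-20.669] rss=0.596

Stack each dimension's contribution:
  +A: nom +5.600 → Σnom=5.600; wc +0.308/-0.308 → slack +0.308/-0.308; half-tol=0.308, Σhalf²=0.094864
  +B: nom +27.400 → Σnom=33.000; wc +0.130/-0.249 → slack +0.438/-0.557; half-tol=0.190, Σhalf²=0.130774
  -C: nom -44.000 → Σnom=-11.000; wc +0.190/-0.390 → slack +0.628/-0.947; half-tol=0.290, Σhalf²=0.214874
  -D: nom -32.760 → Σnom=-43.760; wc +0.100/-0.300 → slack +0.728/-1.247; half-tol=0.200, Σhalf²=0.254874
  +E: nom +22.100 → Σnom=-21.660; wc +0.263/-0.370 → slack +0.991/-1.617; half-tol=0.317, Σhalf²=0.355047
Nominal = -21.660. Worst-case = [-21.660 - 1.617, -21.660 + 0.991] = [-23.277, -20.669]. RSS = √0.355047 = 0.596.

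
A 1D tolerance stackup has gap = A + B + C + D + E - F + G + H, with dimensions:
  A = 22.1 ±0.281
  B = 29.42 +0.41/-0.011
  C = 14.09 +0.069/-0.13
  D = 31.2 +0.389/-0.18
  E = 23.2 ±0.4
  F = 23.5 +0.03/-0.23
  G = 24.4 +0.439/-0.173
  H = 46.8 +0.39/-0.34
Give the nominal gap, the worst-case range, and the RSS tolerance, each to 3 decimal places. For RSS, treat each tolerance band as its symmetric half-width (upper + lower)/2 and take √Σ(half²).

Stack each dimension's contribution:
  +A: nom +22.100 → Σnom=22.100; wc +0.281/-0.281 → slack +0.281/-0.281; half-tol=0.281, Σhalf²=0.078961
  +B: nom +29.420 → Σnom=51.520; wc +0.410/-0.011 → slack +0.691/-0.292; half-tol=0.210, Σhalf²=0.123271
  +C: nom +14.090 → Σnom=65.610; wc +0.069/-0.130 → slack +0.760/-0.422; half-tol=0.100, Σhalf²=0.133172
  +D: nom +31.200 → Σnom=96.810; wc +0.389/-0.180 → slack +1.149/-0.602; half-tol=0.284, Σhalf²=0.214112
  +E: nom +23.200 → Σnom=120.010; wc +0.400/-0.400 → slack +1.549/-1.002; half-tol=0.400, Σhalf²=0.374112
  -F: nom -23.500 → Σnom=96.510; wc +0.230/-0.030 → slack +1.779/-1.032; half-tol=0.130, Σhalf²=0.391012
  +G: nom +24.400 → Σnom=120.910; wc +0.439/-0.173 → slack +2.218/-1.205; half-tol=0.306, Σhalf²=0.484648
  +H: nom +46.800 → Σnom=167.710; wc +0.390/-0.340 → slack +2.608/-1.545; half-tol=0.365, Σhalf²=0.617873
Nominal = 167.710. Worst-case = [167.710 - 1.545, 167.710 + 2.608] = [166.165, 170.318]. RSS = √0.617873 = 0.786.

nominal=167.710 wc=[166.165,170.318] rss=0.786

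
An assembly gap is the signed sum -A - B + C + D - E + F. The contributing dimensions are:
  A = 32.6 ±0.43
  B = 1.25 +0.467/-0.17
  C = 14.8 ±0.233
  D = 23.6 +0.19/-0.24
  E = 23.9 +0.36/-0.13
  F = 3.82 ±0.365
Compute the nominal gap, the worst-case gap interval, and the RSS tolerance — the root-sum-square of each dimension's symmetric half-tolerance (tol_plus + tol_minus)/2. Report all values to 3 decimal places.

nominal=-15.530 wc=[-17.625,-14.012] rss=0.762

Stack each dimension's contribution:
  -A: nom -32.600 → Σnom=-32.600; wc +0.430/-0.430 → slack +0.430/-0.430; half-tol=0.430, Σhalf²=0.184900
  -B: nom -1.250 → Σnom=-33.850; wc +0.170/-0.467 → slack +0.600/-0.897; half-tol=0.319, Σhalf²=0.286342
  +C: nom +14.800 → Σnom=-19.050; wc +0.233/-0.233 → slack +0.833/-1.130; half-tol=0.233, Σhalf²=0.340631
  +D: nom +23.600 → Σnom=4.550; wc +0.190/-0.240 → slack +1.023/-1.370; half-tol=0.215, Σhalf²=0.386856
  -E: nom -23.900 → Σnom=-19.350; wc +0.130/-0.360 → slack +1.153/-1.730; half-tol=0.245, Σhalf²=0.446881
  +F: nom +3.820 → Σnom=-15.530; wc +0.365/-0.365 → slack +1.518/-2.095; half-tol=0.365, Σhalf²=0.580106
Nominal = -15.530. Worst-case = [-15.530 - 2.095, -15.530 + 1.518] = [-17.625, -14.012]. RSS = √0.580106 = 0.762.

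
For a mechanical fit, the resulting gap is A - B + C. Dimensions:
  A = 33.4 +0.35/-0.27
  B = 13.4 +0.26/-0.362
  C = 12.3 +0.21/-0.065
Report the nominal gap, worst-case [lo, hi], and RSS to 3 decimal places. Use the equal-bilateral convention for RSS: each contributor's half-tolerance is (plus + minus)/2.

Stack each dimension's contribution:
  +A: nom +33.400 → Σnom=33.400; wc +0.350/-0.270 → slack +0.350/-0.270; half-tol=0.310, Σhalf²=0.096100
  -B: nom -13.400 → Σnom=20.000; wc +0.362/-0.260 → slack +0.712/-0.530; half-tol=0.311, Σhalf²=0.192821
  +C: nom +12.300 → Σnom=32.300; wc +0.210/-0.065 → slack +0.922/-0.595; half-tol=0.138, Σhalf²=0.211727
Nominal = 32.300. Worst-case = [32.300 - 0.595, 32.300 + 0.922] = [31.705, 33.222]. RSS = √0.211727 = 0.460.

nominal=32.300 wc=[31.705,33.222] rss=0.460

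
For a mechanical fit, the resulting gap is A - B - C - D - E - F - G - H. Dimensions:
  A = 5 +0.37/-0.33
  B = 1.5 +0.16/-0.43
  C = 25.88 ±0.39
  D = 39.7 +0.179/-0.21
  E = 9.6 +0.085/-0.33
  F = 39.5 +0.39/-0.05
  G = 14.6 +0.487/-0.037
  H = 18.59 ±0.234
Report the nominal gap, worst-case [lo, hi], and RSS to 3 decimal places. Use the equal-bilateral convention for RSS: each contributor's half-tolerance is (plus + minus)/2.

nominal=-144.370 wc=[-146.625,-142.319] rss=0.784

Stack each dimension's contribution:
  +A: nom +5.000 → Σnom=5.000; wc +0.370/-0.330 → slack +0.370/-0.330; half-tol=0.350, Σhalf²=0.122500
  -B: nom -1.500 → Σnom=3.500; wc +0.430/-0.160 → slack +0.800/-0.490; half-tol=0.295, Σhalf²=0.209525
  -C: nom -25.880 → Σnom=-22.380; wc +0.390/-0.390 → slack +1.190/-0.880; half-tol=0.390, Σhalf²=0.361625
  -D: nom -39.700 → Σnom=-62.080; wc +0.210/-0.179 → slack +1.400/-1.059; half-tol=0.195, Σhalf²=0.399455
  -E: nom -9.600 → Σnom=-71.680; wc +0.330/-0.085 → slack +1.730/-1.144; half-tol=0.208, Σhalf²=0.442512
  -F: nom -39.500 → Σnom=-111.180; wc +0.050/-0.390 → slack +1.780/-1.534; half-tol=0.220, Σhalf²=0.490912
  -G: nom -14.600 → Σnom=-125.780; wc +0.037/-0.487 → slack +1.817/-2.021; half-tol=0.262, Σhalf²=0.559555
  -H: nom -18.590 → Σnom=-144.370; wc +0.234/-0.234 → slack +2.051/-2.255; half-tol=0.234, Σhalf²=0.614312
Nominal = -144.370. Worst-case = [-144.370 - 2.255, -144.370 + 2.051] = [-146.625, -142.319]. RSS = √0.614312 = 0.784.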